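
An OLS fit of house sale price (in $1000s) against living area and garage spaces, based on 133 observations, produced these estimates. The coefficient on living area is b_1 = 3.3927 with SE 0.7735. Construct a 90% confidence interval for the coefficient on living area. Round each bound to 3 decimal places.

df = n − k − 1 = 133 − 2 − 1 = 130.
t* = t_{0.05, 130} = 1.656659.
Margin = t* × SE = 1.656659 × 0.7735 = 1.28143.
CI: 3.3927 ± 1.28143 → (2.111, 4.674).
With 90% confidence, each one-unit increase in living area is associated with a change of between 2.111 and 4.674 $1000s in house sale price, holding the other predictors fixed.

(2.111, 4.674)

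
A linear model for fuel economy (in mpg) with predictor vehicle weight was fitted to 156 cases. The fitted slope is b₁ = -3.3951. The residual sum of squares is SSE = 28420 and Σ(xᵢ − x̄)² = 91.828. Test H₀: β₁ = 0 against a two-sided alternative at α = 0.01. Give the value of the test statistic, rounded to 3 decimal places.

t = -2.395

MSE = SSE/(n − 2) = 28420/154 = 184.545.
SE(b₁) = √(MSE/Sₓₓ) = √(184.545/91.828) = 1.41763.
t = -3.3951 / 1.41763 = -2.395.
df = n − 2 = 154.
Two-sided p ≈ 0.0178, which is ≥ 0.01, so fail to reject H₀.
The data do not give significant evidence of an association between vehicle weight and fuel economy.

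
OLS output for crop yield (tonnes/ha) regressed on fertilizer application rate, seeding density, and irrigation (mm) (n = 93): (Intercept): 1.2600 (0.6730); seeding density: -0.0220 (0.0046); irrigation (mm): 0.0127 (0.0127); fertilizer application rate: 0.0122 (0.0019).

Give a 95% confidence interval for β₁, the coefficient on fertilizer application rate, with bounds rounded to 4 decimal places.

Read off: b = 0.0122, SE = 0.0019 for fertilizer application rate.
df = n − k − 1 = 93 − 3 − 1 = 89.
t* = t_{0.025, 89} = 1.986979.
Margin = t* × SE = 1.986979 × 0.0019 = 0.003775.
CI: 0.0122 ± 0.003775 → (0.0084, 0.0160).

(0.0084, 0.0160)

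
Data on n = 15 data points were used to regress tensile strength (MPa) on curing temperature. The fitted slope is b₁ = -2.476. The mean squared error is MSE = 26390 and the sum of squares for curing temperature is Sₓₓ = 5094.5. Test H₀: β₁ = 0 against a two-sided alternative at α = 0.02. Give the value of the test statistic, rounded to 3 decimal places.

t = -1.088

SE(b₁) = √(MSE/Sₓₓ) = √(26390/5094.5) = 2.27598.
t = -2.476 / 2.27598 = -1.088.
df = n − 2 = 13.
Two-sided p ≈ 0.2964, which is ≥ 0.02, so fail to reject H₀.
The data do not give significant evidence of an association between curing temperature and tensile strength.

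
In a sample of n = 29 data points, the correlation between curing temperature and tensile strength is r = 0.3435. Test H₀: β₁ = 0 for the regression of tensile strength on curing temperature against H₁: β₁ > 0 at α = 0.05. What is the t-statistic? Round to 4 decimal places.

t = r·√(n − 2)/√(1 − r²) = 0.3435·√27/√0.882008 = 1.9005.
df = n − 2 = 27.
One-sided p ≈ 0.0340, which is < 0.05, so reject H₀.
There is evidence of a linear association between curing temperature and tensile strength.

t = 1.9005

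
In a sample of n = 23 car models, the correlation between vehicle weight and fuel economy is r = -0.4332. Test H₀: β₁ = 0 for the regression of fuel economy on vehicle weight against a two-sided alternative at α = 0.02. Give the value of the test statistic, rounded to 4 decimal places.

t = -2.2026

t = r·√(n − 2)/√(1 − r²) = -0.4332·√21/√0.812338 = -2.2026.
df = n − 2 = 21.
Two-sided p ≈ 0.0389, which is ≥ 0.02, so fail to reject H₀.
The data do not give significant evidence of a linear association between vehicle weight and fuel economy.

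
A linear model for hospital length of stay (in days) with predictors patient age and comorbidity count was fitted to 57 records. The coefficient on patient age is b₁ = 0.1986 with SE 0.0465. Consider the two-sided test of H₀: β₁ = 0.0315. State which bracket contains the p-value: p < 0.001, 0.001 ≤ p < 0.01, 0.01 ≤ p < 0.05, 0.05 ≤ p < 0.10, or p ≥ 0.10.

p < 0.001

t = (0.1986 − 0.0315) / 0.0465 = 3.594.
df = n − k − 1 = 57 − 2 − 1 = 54.
Two-sided p = 2·P(T_{54} > |t|) ≈ 0.0007.
So p < 0.001.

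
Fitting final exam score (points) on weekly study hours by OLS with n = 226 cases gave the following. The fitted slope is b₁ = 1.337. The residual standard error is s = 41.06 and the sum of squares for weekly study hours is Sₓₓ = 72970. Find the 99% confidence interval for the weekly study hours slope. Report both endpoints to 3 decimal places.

SE(b₁) = s/√Sₓₓ = 41.06/√72970 = 0.152001.
df = n − 2 = 224.
t* = t_{0.005, 224} = 2.597955.
Margin = t* × SE = 2.597955 × 0.152001 = 0.39489.
CI: 1.337 ± 0.39489 → (0.942, 1.732).
With 99% confidence, each one-unit increase in weekly study hours is associated with a change of between 0.942 and 1.732 points in final exam score.

(0.942, 1.732)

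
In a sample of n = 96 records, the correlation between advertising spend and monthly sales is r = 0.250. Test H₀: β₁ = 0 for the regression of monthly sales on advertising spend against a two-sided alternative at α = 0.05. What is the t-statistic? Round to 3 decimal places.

t = 2.503

t = r·√(n − 2)/√(1 − r²) = 0.250·√94/√0.9375 = 2.503.
df = n − 2 = 94.
Two-sided p ≈ 0.0140, which is < 0.05, so reject H₀.
There is evidence of a linear association between advertising spend and monthly sales.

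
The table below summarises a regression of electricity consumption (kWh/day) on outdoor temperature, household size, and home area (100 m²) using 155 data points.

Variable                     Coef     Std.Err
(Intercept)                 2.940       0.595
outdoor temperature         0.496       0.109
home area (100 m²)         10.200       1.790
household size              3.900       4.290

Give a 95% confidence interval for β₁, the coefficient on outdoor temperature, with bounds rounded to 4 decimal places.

(0.2806, 0.7114)

Read off: b = 0.496, SE = 0.109 for outdoor temperature.
df = n − k − 1 = 155 − 3 − 1 = 151.
t* = t_{0.025, 151} = 1.975799.
Margin = t* × SE = 1.975799 × 0.109 = 0.215362.
CI: 0.496 ± 0.215362 → (0.2806, 0.7114).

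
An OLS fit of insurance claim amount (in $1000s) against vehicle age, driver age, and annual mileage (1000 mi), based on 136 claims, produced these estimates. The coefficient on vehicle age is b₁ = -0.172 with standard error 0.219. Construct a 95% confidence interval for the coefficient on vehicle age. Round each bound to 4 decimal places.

(-0.6052, 0.2612)

df = n − k − 1 = 136 − 3 − 1 = 132.
t* = t_{0.025, 132} = 1.978099.
Margin = t* × SE = 1.978099 × 0.219 = 0.433204.
CI: -0.172 ± 0.433204 → (-0.6052, 0.2612).
With 95% confidence, each one-unit increase in vehicle age is associated with a change of between -0.6052 and 0.2612 $1000s in insurance claim amount, holding the other predictors fixed.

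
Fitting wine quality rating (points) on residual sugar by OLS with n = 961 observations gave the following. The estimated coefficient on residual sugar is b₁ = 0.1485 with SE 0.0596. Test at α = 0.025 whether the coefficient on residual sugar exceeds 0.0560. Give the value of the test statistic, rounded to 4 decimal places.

t = 1.5520

H₀: β₁ = 0.0560 vs H₁: β₁ > 0.0560.
t = (b₁ − β₁⁰)/SE = (0.1485 − 0.0560) / 0.0596 = 1.5520.
df = n − 2 = 961 − 2 = 959.
One-sided p ≈ 0.0605, which is ≥ 0.025, so fail to reject H₀.
The data do not give significant evidence that the true slope on residual sugar exceeds 0.0560 points per unit.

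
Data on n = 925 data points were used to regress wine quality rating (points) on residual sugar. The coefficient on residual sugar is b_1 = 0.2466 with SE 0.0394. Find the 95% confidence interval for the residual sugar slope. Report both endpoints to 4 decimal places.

(0.1693, 0.3239)

df = n − 2 = 925 − 2 = 923.
t* = t_{0.025, 923} = 1.962537.
Margin = t* × SE = 1.962537 × 0.0394 = 0.077324.
CI: 0.2466 ± 0.077324 → (0.1693, 0.3239).
With 95% confidence, each one-unit increase in residual sugar is associated with a change of between 0.1693 and 0.3239 points in wine quality rating.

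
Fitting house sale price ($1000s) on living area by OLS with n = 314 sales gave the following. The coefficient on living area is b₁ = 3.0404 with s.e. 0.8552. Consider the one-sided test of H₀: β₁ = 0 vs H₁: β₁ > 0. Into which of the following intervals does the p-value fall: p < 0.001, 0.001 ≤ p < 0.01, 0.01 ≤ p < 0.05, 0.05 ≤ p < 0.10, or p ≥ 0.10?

p < 0.001

t = 3.0404 / 0.8552 = 3.555.
df = n − 2 = 314 − 2 = 312.
One-sided p = P(T_{312} > t) ≈ 0.0002.
So p < 0.001.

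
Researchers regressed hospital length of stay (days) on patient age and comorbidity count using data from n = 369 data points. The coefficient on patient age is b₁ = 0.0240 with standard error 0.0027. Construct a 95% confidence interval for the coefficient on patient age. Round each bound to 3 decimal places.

(0.019, 0.029)

df = n − k − 1 = 369 − 2 − 1 = 366.
t* = t_{0.025, 366} = 1.966467.
Margin = t* × SE = 1.966467 × 0.0027 = 0.00531.
CI: 0.0240 ± 0.00531 → (0.019, 0.029).
With 95% confidence, each one-unit increase in patient age is associated with a change of between 0.019 and 0.029 days in hospital length of stay, holding the other predictors fixed.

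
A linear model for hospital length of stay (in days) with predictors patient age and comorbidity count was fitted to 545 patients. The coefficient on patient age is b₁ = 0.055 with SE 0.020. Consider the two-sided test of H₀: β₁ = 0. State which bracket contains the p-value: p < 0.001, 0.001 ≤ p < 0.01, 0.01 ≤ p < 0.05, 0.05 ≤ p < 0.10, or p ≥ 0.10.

0.001 ≤ p < 0.01

t = 0.055 / 0.020 = 2.750.
df = n − k − 1 = 545 − 2 − 1 = 542.
Two-sided p = 2·P(T_{542} > |t|) ≈ 0.0062.
So 0.001 ≤ p < 0.01.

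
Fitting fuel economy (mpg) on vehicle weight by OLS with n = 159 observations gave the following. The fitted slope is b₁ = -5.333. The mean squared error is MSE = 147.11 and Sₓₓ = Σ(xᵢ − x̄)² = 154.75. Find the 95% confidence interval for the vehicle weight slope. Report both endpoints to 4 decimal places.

(-7.2588, -3.4072)

SE(b₁) = √(MSE/Sₓₓ) = √(147.11/154.75) = 0.975003.
df = n − 2 = 157.
t* = t_{0.025, 157} = 1.975189.
Margin = t* × SE = 1.975189 × 0.975003 = 1.925815.
CI: -5.333 ± 1.925815 → (-7.2588, -3.4072).
With 95% confidence, each one-unit increase in vehicle weight is associated with a change of between -7.2588 and -3.4072 mpg in fuel economy.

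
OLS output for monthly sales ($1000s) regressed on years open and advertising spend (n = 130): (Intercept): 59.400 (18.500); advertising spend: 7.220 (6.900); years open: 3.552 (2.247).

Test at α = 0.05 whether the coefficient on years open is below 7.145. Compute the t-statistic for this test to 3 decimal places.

t = -1.599

Read off: b = 3.552, SE = 2.247 for years open.
H₀: β₁ = 7.145 vs H₁: β₁ < 7.145.
t = (3.552 − 7.145) / 2.247 = -1.599.
df = n − k − 1 = 130 − 2 − 1 = 127.
One-sided p ≈ 0.0562, which is ≥ 0.05, so fail to reject H₀.
The data do not give significant evidence that the true slope on years open is below 7.145 $1000s per unit, holding the other predictors fixed.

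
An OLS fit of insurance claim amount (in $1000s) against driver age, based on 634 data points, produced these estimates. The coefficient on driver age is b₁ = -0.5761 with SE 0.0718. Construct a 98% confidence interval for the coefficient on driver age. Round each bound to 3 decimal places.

df = n − 2 = 634 − 2 = 632.
t* = t_{0.01, 632} = 2.332263.
Margin = t* × SE = 2.332263 × 0.0718 = 0.16746.
CI: -0.5761 ± 0.16746 → (-0.744, -0.409).
With 98% confidence, each one-unit increase in driver age is associated with a change of between -0.744 and -0.409 $1000s in insurance claim amount.

(-0.744, -0.409)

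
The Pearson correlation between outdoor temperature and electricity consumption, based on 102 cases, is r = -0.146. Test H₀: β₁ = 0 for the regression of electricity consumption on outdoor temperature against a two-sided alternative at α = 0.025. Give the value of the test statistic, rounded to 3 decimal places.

t = r·√(n − 2)/√(1 − r²) = -0.146·√100/√0.978684 = -1.476.
df = n − 2 = 100.
Two-sided p ≈ 0.1431, which is ≥ 0.025, so fail to reject H₀.
The data do not give significant evidence of a linear association between outdoor temperature and electricity consumption.

t = -1.476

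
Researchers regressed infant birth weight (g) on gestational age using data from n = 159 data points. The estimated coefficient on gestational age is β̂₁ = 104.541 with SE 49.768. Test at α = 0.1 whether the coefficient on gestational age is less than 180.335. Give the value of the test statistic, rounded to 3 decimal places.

t = -1.523

H₀: β₁ = 180.335 vs H₁: β₁ < 180.335.
t = (β̂₁ − β₁⁰)/SE = (104.541 − 180.335) / 49.768 = -1.523.
df = n − 2 = 159 − 2 = 157.
One-sided p ≈ 0.0649, which is < 0.1, so reject H₀.
There is evidence that the true slope on gestational age is below 180.335 g per unit.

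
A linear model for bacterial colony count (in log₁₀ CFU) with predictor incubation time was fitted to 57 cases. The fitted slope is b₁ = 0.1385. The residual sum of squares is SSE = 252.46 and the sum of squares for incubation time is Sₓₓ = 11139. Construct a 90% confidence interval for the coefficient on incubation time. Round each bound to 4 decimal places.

MSE = SSE/(n − 2) = 252.46/55 = 4.59018.
SE(b₁) = √(MSE/Sₓₓ) = √(4.59018/11139) = 0.0202998.
df = n − 2 = 55.
t* = t_{0.05, 55} = 1.673034.
Margin = t* × SE = 1.673034 × 0.0202998 = 0.033962.
CI: 0.1385 ± 0.033962 → (0.1045, 0.1725).
With 90% confidence, each one-unit increase in incubation time is associated with a change of between 0.1045 and 0.1725 log₁₀ CFU in bacterial colony count.

(0.1045, 0.1725)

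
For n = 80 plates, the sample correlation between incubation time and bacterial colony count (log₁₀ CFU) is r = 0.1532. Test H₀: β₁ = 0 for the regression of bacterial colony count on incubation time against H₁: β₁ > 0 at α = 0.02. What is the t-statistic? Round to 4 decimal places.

t = 1.3692

t = r·√(n − 2)/√(1 − r²) = 0.1532·√78/√0.97653 = 1.3692.
df = n − 2 = 78.
One-sided p ≈ 0.0874, which is ≥ 0.02, so fail to reject H₀.
The data do not give significant evidence of a linear association between incubation time and bacterial colony count.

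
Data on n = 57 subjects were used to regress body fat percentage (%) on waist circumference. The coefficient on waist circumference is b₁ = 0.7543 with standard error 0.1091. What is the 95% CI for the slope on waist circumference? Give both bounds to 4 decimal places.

(0.5357, 0.9729)

df = n − 2 = 57 − 2 = 55.
t* = t_{0.025, 55} = 2.004045.
Margin = t* × SE = 2.004045 × 0.1091 = 0.218641.
CI: 0.7543 ± 0.218641 → (0.5357, 0.9729).
With 95% confidence, each one-unit increase in waist circumference is associated with a change of between 0.5357 and 0.9729 % in body fat percentage.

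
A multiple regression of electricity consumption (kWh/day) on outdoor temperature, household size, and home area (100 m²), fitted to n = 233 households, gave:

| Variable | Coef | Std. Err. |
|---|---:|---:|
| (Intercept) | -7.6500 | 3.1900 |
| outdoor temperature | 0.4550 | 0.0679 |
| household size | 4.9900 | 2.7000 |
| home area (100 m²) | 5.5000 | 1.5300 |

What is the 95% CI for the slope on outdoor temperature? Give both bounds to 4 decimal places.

(0.3212, 0.5888)

Read off: b = 0.4550, SE = 0.0679 for outdoor temperature.
df = n − k − 1 = 233 − 3 − 1 = 229.
t* = t_{0.025, 229} = 1.970377.
Margin = t* × SE = 1.970377 × 0.0679 = 0.133789.
CI: 0.4550 ± 0.133789 → (0.3212, 0.5888).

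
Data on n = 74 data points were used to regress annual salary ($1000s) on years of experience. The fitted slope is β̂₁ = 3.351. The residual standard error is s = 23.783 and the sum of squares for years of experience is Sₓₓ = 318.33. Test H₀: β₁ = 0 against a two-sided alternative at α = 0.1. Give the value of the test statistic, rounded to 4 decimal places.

SE(β̂₁) = s/√Sₓₓ = 23.783/√318.33 = 1.33299.
t = 3.351 / 1.33299 = 2.5139.
df = n − 2 = 72.
Two-sided p ≈ 0.0142, which is < 0.1, so reject H₀.
There is evidence that years of experience is associated with annual salary.

t = 2.5139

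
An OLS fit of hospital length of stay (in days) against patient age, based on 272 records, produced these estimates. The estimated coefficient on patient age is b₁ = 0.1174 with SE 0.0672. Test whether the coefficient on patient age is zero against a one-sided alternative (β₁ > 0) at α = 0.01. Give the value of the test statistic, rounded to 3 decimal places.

t = 1.747

H₀: β₁ = 0 vs H₁: β₁ > 0.
t = (b₁ − β₁⁰)/SE = 0.1174 / 0.0672 = 1.747.
df = n − 2 = 272 − 2 = 270.
One-sided p ≈ 0.0409, which is ≥ 0.01, so fail to reject H₀.
The data do not give significant evidence that the true slope on patient age is positive.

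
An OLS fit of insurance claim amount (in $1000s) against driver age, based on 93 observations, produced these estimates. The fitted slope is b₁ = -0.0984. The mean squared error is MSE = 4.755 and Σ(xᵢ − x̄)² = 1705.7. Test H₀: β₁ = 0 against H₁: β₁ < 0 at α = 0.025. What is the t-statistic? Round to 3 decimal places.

SE(b₁) = √(MSE/Sₓₓ) = √(4.755/1705.7) = 0.0527988.
t = -0.0984 / 0.0527988 = -1.864.
df = n − 2 = 91.
One-sided p ≈ 0.0328, which is ≥ 0.025, so fail to reject H₀.
The data do not give significant evidence that the true slope on driver age is negative.

t = -1.864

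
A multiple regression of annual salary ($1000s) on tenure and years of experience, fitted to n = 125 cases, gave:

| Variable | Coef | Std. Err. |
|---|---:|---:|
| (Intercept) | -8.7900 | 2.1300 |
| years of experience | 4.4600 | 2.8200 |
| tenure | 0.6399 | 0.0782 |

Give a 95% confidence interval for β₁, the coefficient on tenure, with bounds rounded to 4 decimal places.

(0.4851, 0.7947)

Read off: b = 0.6399, SE = 0.0782 for tenure.
df = n − k − 1 = 125 − 2 − 1 = 122.
t* = t_{0.025, 122} = 1.9796.
Margin = t* × SE = 1.9796 × 0.0782 = 0.154805.
CI: 0.6399 ± 0.154805 → (0.4851, 0.7947).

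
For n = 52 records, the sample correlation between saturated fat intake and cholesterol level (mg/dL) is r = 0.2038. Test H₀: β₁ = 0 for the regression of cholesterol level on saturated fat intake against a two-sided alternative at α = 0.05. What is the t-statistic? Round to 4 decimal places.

t = 1.4720

t = r·√(n − 2)/√(1 − r²) = 0.2038·√50/√0.958466 = 1.4720.
df = n − 2 = 50.
Two-sided p ≈ 0.1473, which is ≥ 0.05, so fail to reject H₀.
The data do not give significant evidence of a linear association between saturated fat intake and cholesterol level.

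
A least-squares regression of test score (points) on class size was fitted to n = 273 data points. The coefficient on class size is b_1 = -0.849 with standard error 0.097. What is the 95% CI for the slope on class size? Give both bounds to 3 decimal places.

df = n − 2 = 273 − 2 = 271.
t* = t_{0.025, 271} = 1.968756.
Margin = t* × SE = 1.968756 × 0.097 = 0.19097.
CI: -0.849 ± 0.19097 → (-1.040, -0.658).
With 95% confidence, each one-unit increase in class size is associated with a change of between -1.040 and -0.658 points in test score.

(-1.040, -0.658)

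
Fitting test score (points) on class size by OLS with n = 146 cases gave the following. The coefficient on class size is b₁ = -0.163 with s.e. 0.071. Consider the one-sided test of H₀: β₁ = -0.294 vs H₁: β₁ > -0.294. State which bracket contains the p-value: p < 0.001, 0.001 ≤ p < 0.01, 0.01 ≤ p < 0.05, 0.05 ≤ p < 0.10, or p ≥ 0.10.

t = (-0.163 − (-0.294)) / 0.071 = 1.845.
df = n − 2 = 146 − 2 = 144.
One-sided p = P(T_{144} > t) ≈ 0.0335.
So 0.01 ≤ p < 0.05.

0.01 ≤ p < 0.05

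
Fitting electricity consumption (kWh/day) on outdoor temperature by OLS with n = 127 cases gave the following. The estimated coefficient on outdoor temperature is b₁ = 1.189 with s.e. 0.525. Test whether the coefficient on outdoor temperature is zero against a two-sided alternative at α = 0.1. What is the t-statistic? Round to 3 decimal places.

H₀: β₁ = 0 vs H₁: β₁ ≠ 0.
t = (b₁ − β₁⁰)/SE = 1.189 / 0.525 = 2.265.
df = n − 2 = 127 − 2 = 125.
Two-sided p ≈ 0.0252, which is < 0.1, so reject H₀.
There is evidence that outdoor temperature is associated with electricity consumption.

t = 2.265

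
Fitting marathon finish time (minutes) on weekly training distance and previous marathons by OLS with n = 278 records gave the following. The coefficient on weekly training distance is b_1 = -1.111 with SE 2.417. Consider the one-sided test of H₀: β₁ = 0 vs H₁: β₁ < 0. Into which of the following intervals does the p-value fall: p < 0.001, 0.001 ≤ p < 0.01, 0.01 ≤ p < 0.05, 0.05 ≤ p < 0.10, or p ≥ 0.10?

t = -1.111 / 2.417 = -0.460.
df = n − k − 1 = 278 − 2 − 1 = 275.
One-sided p = P(T_{275} < t) ≈ 0.3231.
So p ≥ 0.10.

p ≥ 0.10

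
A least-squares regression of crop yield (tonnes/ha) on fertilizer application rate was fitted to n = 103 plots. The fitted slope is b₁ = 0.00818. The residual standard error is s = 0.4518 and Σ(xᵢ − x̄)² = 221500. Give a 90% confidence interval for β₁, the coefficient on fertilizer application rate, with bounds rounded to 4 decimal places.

SE(b₁) = s/√Sₓₓ = 0.4518/√221500 = 0.000959974.
df = n − 2 = 101.
t* = t_{0.05, 101} = 1.660081.
Margin = t* × SE = 1.660081 × 0.000959974 = 0.001594.
CI: 0.00818 ± 0.001594 → (0.0066, 0.0098).
With 90% confidence, each one-unit increase in fertilizer application rate is associated with a change of between 0.0066 and 0.0098 tonnes/ha in crop yield.

(0.0066, 0.0098)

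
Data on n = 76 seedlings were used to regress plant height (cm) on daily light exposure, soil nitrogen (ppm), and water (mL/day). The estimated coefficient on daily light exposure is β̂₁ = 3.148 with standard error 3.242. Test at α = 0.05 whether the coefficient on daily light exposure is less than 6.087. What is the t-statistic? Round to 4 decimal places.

t = -0.9065

H₀: β₁ = 6.087 vs H₁: β₁ < 6.087.
t = (β̂₁ − β₁⁰)/SE = (3.148 − 6.087) / 3.242 = -0.9065.
df = n − k − 1 = 76 − 3 − 1 = 72.
One-sided p ≈ 0.1838, which is ≥ 0.05, so fail to reject H₀.
The data do not give significant evidence that the true slope on daily light exposure is below 6.087 cm per unit, holding the other predictors fixed.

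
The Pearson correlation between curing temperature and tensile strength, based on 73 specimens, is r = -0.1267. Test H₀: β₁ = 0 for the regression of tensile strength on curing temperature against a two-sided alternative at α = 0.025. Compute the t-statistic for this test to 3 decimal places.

t = r·√(n − 2)/√(1 − r²) = -0.1267·√71/√0.983947 = -1.076.
df = n − 2 = 71.
Two-sided p ≈ 0.2855, which is ≥ 0.025, so fail to reject H₀.
The data do not give significant evidence of a linear association between curing temperature and tensile strength.

t = -1.076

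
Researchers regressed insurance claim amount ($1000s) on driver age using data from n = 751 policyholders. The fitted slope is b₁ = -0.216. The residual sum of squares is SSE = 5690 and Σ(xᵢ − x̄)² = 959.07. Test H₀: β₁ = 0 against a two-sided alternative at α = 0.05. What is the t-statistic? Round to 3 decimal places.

MSE = SSE/(n − 2) = 5690/749 = 7.5968.
SE(b₁) = √(MSE/Sₓₓ) = √(7.5968/959.07) = 0.089.
t = -0.216 / 0.089 = -2.427.
df = n − 2 = 749.
Two-sided p ≈ 0.0155, which is < 0.05, so reject H₀.
There is evidence that driver age is associated with insurance claim amount.

t = -2.427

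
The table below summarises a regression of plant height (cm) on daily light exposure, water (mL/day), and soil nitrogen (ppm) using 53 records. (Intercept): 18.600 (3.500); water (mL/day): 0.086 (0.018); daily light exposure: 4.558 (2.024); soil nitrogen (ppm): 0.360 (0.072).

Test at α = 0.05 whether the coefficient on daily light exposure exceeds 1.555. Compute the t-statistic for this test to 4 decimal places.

t = 1.4837

Read off: b = 4.558, SE = 2.024 for daily light exposure.
H₀: β₁ = 1.555 vs H₁: β₁ > 1.555.
t = (4.558 − 1.555) / 2.024 = 1.4837.
df = n − k − 1 = 53 − 3 − 1 = 49.
One-sided p ≈ 0.0721, which is ≥ 0.05, so fail to reject H₀.
The data do not give significant evidence that the true slope on daily light exposure exceeds 1.555 cm per unit, holding the other predictors fixed.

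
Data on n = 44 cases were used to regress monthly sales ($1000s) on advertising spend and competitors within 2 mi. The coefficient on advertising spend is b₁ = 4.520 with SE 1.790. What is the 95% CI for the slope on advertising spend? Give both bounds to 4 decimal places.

df = n − k − 1 = 44 − 2 − 1 = 41.
t* = t_{0.025, 41} = 2.019541.
Margin = t* × SE = 2.019541 × 1.790 = 3.614978.
CI: 4.520 ± 3.614978 → (0.9050, 8.1350).
With 95% confidence, each one-unit increase in advertising spend is associated with a change of between 0.9050 and 8.1350 $1000s in monthly sales, holding the other predictors fixed.

(0.9050, 8.1350)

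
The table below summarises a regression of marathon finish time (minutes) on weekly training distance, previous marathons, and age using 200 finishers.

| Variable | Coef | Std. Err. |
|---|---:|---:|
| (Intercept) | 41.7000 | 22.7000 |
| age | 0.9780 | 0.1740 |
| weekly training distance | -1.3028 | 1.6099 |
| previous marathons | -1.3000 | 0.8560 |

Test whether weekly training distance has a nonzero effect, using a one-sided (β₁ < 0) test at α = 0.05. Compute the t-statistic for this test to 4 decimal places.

Read off: b = -1.3028, SE = 1.6099 for weekly training distance.
H₀: β₁ = 0 vs H₁: β₁ < 0.
t = -1.3028 / 1.6099 = -0.8092.
df = n − k − 1 = 200 − 3 − 1 = 196.
One-sided p ≈ 0.2097, which is ≥ 0.05, so fail to reject H₀.
The data do not give significant evidence that the true slope on weekly training distance is negative, holding the other predictors fixed.

t = -0.8092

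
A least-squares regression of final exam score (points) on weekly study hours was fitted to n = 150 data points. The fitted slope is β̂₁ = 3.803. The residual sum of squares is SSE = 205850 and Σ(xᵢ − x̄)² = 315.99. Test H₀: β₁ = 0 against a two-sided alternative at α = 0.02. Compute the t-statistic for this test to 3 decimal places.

MSE = SSE/(n − 2) = 205850/148 = 1390.88.
SE(β̂₁) = √(MSE/Sₓₓ) = √(1390.88/315.99) = 2.09801.
t = 3.803 / 2.09801 = 1.813.
df = n − 2 = 148.
Two-sided p ≈ 0.0719, which is ≥ 0.02, so fail to reject H₀.
The data do not give significant evidence of an association between weekly study hours and final exam score.

t = 1.813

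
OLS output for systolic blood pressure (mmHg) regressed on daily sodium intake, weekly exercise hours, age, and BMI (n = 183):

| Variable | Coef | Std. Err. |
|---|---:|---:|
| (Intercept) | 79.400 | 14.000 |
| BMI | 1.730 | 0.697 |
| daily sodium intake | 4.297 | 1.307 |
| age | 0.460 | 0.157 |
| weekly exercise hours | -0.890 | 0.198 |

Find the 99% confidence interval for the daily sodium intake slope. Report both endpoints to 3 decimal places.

Read off: b = 4.297, SE = 1.307 for daily sodium intake.
df = n − k − 1 = 183 − 4 − 1 = 178.
t* = t_{0.005, 178} = 2.603731.
Margin = t* × SE = 2.603731 × 1.307 = 3.40308.
CI: 4.297 ± 3.40308 → (0.894, 7.700).

(0.894, 7.700)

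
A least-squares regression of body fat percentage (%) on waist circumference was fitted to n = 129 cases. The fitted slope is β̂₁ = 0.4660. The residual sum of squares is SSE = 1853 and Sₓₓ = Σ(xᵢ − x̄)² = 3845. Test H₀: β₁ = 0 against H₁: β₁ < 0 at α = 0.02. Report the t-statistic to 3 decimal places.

MSE = SSE/(n − 2) = 1853/127 = 14.5906.
SE(β̂₁) = √(MSE/Sₓₓ) = √(14.5906/3845) = 0.061601.
t = 0.4660 / 0.061601 = 7.565.
df = n − 2 = 127.
One-sided p ≈ 1.0000, which is ≥ 0.02, so fail to reject H₀.
The data do not give significant evidence that the true slope on waist circumference is negative.

t = 7.565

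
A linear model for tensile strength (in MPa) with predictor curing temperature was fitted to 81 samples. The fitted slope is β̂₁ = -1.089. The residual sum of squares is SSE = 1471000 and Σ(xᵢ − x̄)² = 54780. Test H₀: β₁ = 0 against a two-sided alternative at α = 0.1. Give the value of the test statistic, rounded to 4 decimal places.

MSE = SSE/(n − 2) = 1471000/79 = 18620.3.
SE(β̂₁) = √(MSE/Sₓₓ) = √(18620.3/54780) = 0.583018.
t = -1.089 / 0.583018 = -1.8679.
df = n − 2 = 79.
Two-sided p ≈ 0.0655, which is < 0.1, so reject H₀.
There is evidence that curing temperature is associated with tensile strength.

t = -1.8679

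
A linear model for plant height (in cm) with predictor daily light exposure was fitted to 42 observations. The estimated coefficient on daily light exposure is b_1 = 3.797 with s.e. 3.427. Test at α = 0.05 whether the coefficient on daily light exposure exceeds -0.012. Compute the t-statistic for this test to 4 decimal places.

H₀: β₁ = -0.012 vs H₁: β₁ > -0.012.
t = (b_1 − β₁⁰)/SE = (3.797 − (-0.012)) / 3.427 = 1.1115.
df = n − 2 = 42 − 2 = 40.
One-sided p ≈ 0.1365, which is ≥ 0.05, so fail to reject H₀.
The data do not give significant evidence that the true slope on daily light exposure exceeds -0.012 cm per unit.

t = 1.1115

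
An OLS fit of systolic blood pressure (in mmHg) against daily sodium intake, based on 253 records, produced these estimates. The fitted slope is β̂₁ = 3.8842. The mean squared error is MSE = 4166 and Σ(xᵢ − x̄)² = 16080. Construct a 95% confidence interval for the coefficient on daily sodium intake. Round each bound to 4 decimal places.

SE(β̂₁) = √(MSE/Sₓₓ) = √(4166/16080) = 0.508999.
df = n − 2 = 251.
t* = t_{0.025, 251} = 1.96946.
Margin = t* × SE = 1.96946 × 0.508999 = 1.002453.
CI: 3.8842 ± 1.002453 → (2.8817, 4.8867).
With 95% confidence, each one-unit increase in daily sodium intake is associated with a change of between 2.8817 and 4.8867 mmHg in systolic blood pressure.

(2.8817, 4.8867)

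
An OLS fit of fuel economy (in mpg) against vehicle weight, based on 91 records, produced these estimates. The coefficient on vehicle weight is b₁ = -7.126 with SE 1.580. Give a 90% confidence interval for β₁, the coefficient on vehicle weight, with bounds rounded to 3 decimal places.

df = n − 2 = 91 − 2 = 89.
t* = t_{0.05, 89} = 1.662155.
Margin = t* × SE = 1.662155 × 1.580 = 2.62621.
CI: -7.126 ± 2.62621 → (-9.752, -4.500).
With 90% confidence, each one-unit increase in vehicle weight is associated with a change of between -9.752 and -4.500 mpg in fuel economy.

(-9.752, -4.500)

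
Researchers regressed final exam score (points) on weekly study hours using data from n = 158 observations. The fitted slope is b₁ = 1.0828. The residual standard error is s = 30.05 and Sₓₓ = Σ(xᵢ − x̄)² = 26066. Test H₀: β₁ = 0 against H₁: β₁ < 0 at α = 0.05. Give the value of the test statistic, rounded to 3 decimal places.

t = 5.818

SE(b₁) = s/√Sₓₓ = 30.05/√26066 = 0.186126.
t = 1.0828 / 0.186126 = 5.818.
df = n − 2 = 156.
One-sided p ≈ 1.0000, which is ≥ 0.05, so fail to reject H₀.
The data do not give significant evidence that the true slope on weekly study hours is negative.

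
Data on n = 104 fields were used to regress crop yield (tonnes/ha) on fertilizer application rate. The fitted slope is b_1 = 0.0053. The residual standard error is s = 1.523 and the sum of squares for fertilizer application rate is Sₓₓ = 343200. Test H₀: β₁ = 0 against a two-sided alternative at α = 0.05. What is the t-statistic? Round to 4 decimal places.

t = 2.0387

SE(b_1) = s/√Sₓₓ = 1.523/√343200 = 0.00259972.
t = 0.0053 / 0.00259972 = 2.0387.
df = n − 2 = 102.
Two-sided p ≈ 0.0441, which is < 0.05, so reject H₀.
There is evidence that fertilizer application rate is associated with crop yield.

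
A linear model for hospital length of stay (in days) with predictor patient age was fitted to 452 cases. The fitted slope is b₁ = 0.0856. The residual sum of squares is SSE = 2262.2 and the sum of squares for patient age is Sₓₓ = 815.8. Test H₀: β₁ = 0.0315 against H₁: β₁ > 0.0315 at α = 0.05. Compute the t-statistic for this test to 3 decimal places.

MSE = SSE/(n − 2) = 2262.2/450 = 5.02711.
SE(b₁) = √(MSE/Sₓₓ) = √(5.02711/815.8) = 0.0784996.
t = (0.0856 − 0.0315) / 0.0784996 = 0.689.
df = n − 2 = 450.
One-sided p ≈ 0.2455, which is ≥ 0.05, so fail to reject H₀.
The data do not give significant evidence that the true slope on patient age exceeds 0.0315 days per unit.

t = 0.689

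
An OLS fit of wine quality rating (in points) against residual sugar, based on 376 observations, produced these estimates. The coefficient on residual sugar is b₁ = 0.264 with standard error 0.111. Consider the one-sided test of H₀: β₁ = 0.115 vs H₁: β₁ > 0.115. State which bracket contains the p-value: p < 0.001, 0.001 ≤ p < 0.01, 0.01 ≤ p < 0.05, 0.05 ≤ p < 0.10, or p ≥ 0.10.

t = (0.264 − 0.115) / 0.111 = 1.342.
df = n − 2 = 376 − 2 = 374.
One-sided p = P(T_{374} > t) ≈ 0.0901.
So 0.05 ≤ p < 0.10.

0.05 ≤ p < 0.10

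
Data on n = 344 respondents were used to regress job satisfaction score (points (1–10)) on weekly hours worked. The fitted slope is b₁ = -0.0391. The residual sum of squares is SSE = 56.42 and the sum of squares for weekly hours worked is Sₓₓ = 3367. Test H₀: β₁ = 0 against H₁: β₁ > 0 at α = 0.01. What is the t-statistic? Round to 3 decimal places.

t = -5.586

MSE = SSE/(n − 2) = 56.42/342 = 0.164971.
SE(b₁) = √(MSE/Sₓₓ) = √(0.164971/3367) = 0.00699974.
t = -0.0391 / 0.00699974 = -5.586.
df = n − 2 = 342.
One-sided p ≈ 1.0000, which is ≥ 0.01, so fail to reject H₀.
The data do not give significant evidence that the true slope on weekly hours worked is positive.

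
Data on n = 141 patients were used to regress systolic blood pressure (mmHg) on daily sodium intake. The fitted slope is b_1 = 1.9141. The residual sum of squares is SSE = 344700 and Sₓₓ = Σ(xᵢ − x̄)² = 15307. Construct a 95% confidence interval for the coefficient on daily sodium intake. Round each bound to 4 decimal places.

(1.1183, 2.7099)

MSE = SSE/(n − 2) = 344700/139 = 2479.86.
SE(b_1) = √(MSE/Sₓₓ) = √(2479.86/15307) = 0.402502.
df = n − 2 = 139.
t* = t_{0.025, 139} = 1.977178.
Margin = t* × SE = 1.977178 × 0.402502 = 0.795818.
CI: 1.9141 ± 0.795818 → (1.1183, 2.7099).
With 95% confidence, each one-unit increase in daily sodium intake is associated with a change of between 1.1183 and 2.7099 mmHg in systolic blood pressure.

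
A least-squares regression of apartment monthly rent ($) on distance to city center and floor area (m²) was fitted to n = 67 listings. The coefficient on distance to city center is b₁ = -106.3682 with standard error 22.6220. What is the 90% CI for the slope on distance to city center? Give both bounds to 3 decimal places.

(-144.125, -68.612)

df = n − k − 1 = 67 − 2 − 1 = 64.
t* = t_{0.05, 64} = 1.669013.
Margin = t* × SE = 1.669013 × 22.6220 = 37.75641.
CI: -106.3682 ± 37.75641 → (-144.125, -68.612).
With 90% confidence, each one-unit increase in distance to city center is associated with a change of between -144.125 and -68.612 $ in apartment monthly rent, holding the other predictors fixed.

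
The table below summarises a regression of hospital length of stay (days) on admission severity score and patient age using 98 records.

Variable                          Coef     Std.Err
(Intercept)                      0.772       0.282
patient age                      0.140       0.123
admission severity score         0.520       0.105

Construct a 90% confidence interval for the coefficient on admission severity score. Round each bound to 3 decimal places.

Read off: b = 0.520, SE = 0.105 for admission severity score.
df = n − k − 1 = 98 − 2 − 1 = 95.
t* = t_{0.05, 95} = 1.661052.
Margin = t* × SE = 1.661052 × 0.105 = 0.17441.
CI: 0.520 ± 0.17441 → (0.346, 0.694).

(0.346, 0.694)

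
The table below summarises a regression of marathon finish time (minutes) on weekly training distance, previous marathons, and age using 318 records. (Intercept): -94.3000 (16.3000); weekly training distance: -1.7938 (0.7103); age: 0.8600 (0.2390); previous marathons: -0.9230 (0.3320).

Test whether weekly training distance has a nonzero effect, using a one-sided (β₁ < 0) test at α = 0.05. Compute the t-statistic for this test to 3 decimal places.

Read off: b = -1.7938, SE = 0.7103 for weekly training distance.
H₀: β₁ = 0 vs H₁: β₁ < 0.
t = -1.7938 / 0.7103 = -2.525.
df = n − k − 1 = 318 − 3 − 1 = 314.
One-sided p ≈ 0.0060, which is < 0.05, so reject H₀.
There is evidence that the true slope on weekly training distance is negative, holding the other predictors fixed.

t = -2.525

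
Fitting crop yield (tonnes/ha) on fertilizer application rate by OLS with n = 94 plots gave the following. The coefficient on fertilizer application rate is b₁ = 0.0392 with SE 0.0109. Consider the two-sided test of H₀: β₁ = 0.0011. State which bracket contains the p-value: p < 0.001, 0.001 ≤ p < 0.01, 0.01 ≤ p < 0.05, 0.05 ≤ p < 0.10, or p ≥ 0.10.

p < 0.001

t = (0.0392 − 0.0011) / 0.0109 = 3.495.
df = n − 2 = 94 − 2 = 92.
Two-sided p = 2·P(T_{92} > |t|) ≈ 0.0007.
So p < 0.001.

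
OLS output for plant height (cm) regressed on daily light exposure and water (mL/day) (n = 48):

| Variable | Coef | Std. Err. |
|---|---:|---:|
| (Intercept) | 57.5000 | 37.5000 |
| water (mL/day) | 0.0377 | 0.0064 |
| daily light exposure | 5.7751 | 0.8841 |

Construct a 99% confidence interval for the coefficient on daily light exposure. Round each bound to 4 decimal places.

Read off: b = 5.7751, SE = 0.8841 for daily light exposure.
df = n − k − 1 = 48 − 2 − 1 = 45.
t* = t_{0.005, 45} = 2.689585.
Margin = t* × SE = 2.689585 × 0.8841 = 2.377862.
CI: 5.7751 ± 2.377862 → (3.3972, 8.1530).

(3.3972, 8.1530)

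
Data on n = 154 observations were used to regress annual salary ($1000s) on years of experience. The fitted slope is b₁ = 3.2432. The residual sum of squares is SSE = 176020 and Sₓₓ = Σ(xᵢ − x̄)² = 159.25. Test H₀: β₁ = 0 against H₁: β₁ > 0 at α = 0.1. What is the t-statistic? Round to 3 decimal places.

t = 1.203

MSE = SSE/(n − 2) = 176020/152 = 1158.03.
SE(b₁) = √(MSE/Sₓₓ) = √(1158.03/159.25) = 2.69662.
t = 3.2432 / 2.69662 = 1.203.
df = n − 2 = 152.
One-sided p ≈ 0.1155, which is ≥ 0.1, so fail to reject H₀.
The data do not give significant evidence that the true slope on years of experience is positive.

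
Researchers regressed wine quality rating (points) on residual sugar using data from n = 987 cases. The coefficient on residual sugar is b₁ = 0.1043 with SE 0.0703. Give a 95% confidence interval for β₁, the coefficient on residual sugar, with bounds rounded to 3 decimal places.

(-0.034, 0.242)

df = n − 2 = 987 − 2 = 985.
t* = t_{0.025, 985} = 1.962375.
Margin = t* × SE = 1.962375 × 0.0703 = 0.13795.
CI: 0.1043 ± 0.13795 → (-0.034, 0.242).
With 95% confidence, each one-unit increase in residual sugar is associated with a change of between -0.034 and 0.242 points in wine quality rating.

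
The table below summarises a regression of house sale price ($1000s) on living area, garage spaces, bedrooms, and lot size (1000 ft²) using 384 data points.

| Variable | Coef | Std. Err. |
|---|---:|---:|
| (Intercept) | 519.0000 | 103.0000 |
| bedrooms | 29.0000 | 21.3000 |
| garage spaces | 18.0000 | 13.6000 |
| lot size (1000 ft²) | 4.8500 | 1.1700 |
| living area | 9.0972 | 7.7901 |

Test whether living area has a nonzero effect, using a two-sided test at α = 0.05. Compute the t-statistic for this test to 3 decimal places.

Read off: b = 9.0972, SE = 7.7901 for living area.
H₀: β₁ = 0 vs H₁: β₁ ≠ 0.
t = 9.0972 / 7.7901 = 1.168.
df = n − k − 1 = 384 − 4 − 1 = 379.
Two-sided p ≈ 0.2436, which is ≥ 0.05, so fail to reject H₀.
The data do not give significant evidence of an association between living area and house sale price, after adjusting for the other predictors.

t = 1.168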